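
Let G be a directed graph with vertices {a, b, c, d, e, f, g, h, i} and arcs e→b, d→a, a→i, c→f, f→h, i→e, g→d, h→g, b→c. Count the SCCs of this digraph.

{a, b, c, d, e, f, g, h, i} are all mutually reachable — one SCC of size 9.
That gives 1 strongly connected component.

1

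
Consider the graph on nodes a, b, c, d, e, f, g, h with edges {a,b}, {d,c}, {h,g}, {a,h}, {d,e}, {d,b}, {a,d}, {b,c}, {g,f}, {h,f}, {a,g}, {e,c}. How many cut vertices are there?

Removing a increases the component count from 1 to 2, so a is a cut vertex.
By contrast removing f leaves 1 component; it is not a cut vertex. No other vertex is a cut vertex either.

1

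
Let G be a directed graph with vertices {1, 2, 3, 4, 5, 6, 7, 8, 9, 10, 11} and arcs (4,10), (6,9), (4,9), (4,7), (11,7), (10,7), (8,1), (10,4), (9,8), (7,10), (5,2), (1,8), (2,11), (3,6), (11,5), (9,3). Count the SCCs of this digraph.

4

{2, 5, 11} are all mutually reachable — one SCC of size 3.
{3, 6, 9} are all mutually reachable — one SCC of size 3.
{4, 7, 10} are all mutually reachable — one SCC of size 3.
{1, 8} are all mutually reachable — one SCC of size 2.
That gives 4 strongly connected components.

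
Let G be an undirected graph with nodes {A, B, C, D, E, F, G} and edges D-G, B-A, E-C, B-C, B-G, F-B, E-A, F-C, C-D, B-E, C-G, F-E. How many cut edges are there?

The edges on the cycle F-B-E-C-F are not bridges since each lies on that cycle.
Every edge lies on some cycle, so there are no bridges.

0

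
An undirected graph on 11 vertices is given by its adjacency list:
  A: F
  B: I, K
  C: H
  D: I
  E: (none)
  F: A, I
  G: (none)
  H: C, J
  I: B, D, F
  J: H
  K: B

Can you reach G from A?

The component containing A is {A, B, D, F, I, K}, and G is not in it.

No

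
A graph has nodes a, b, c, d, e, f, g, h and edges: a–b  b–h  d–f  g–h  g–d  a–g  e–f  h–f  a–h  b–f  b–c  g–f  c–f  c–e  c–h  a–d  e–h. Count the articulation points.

0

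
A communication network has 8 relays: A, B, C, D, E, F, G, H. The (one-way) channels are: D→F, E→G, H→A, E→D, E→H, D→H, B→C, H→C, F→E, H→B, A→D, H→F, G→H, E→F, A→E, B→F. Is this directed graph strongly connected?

No

There is no directed path from C to F, so the graph is not strongly connected.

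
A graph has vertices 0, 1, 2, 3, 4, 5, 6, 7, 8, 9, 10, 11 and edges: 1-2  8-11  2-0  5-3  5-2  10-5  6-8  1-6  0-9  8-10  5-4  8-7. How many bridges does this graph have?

6

The edges on the cycle 1-6-8-10-5-2-1 are not bridges since each lies on that cycle.
But removing 9-0 disconnects 9 from 0; removing 2-0 disconnects 2 from 0; removing 8-11 disconnects 8 from 11; removing 7-8 disconnects 7 from 8 — these are bridges.
In total 6 edges are bridges.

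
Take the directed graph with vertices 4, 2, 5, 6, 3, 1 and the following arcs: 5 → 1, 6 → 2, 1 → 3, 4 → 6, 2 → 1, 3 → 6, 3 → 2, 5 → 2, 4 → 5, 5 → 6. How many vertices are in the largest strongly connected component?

{1, 2, 3, 6} are all mutually reachable — one SCC of size 4.
{4} is an SCC by itself.
{5} is an SCC by itself.
The largest has 4 vertices.

4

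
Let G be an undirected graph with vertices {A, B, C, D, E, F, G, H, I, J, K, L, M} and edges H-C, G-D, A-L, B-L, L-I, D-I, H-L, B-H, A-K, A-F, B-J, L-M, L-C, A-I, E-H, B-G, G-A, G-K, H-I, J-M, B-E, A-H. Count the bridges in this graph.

The edges on the cycle B-E-H-A-G-B are not bridges since each lies on that cycle.
But removing F-A disconnects F from A — this is a bridge.

1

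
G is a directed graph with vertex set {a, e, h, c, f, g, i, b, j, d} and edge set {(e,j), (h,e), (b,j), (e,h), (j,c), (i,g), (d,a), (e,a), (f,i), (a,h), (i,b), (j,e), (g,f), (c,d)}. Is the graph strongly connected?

There is no directed path from a to i, so the graph is not strongly connected.

No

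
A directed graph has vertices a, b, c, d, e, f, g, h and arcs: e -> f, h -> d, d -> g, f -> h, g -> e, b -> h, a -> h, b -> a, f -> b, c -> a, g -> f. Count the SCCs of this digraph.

2

{a, b, d, e, f, g, h} are all mutually reachable — one SCC of size 7.
{c} is an SCC by itself.
That gives 2 strongly connected components.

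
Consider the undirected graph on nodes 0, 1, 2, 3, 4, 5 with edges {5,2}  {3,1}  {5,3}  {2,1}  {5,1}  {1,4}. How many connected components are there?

2

0 is isolated — a component by itself.
Starting from 1 we can reach 1, 2, 3, 4, 5. That is one component of size 5.
Total: 2 components.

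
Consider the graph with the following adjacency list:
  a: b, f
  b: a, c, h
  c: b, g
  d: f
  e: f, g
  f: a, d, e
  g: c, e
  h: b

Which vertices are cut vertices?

Removing b increases the component count from 1 to 2, so b is a cut vertex.
Removing f increases the component count from 1 to 2, so f is a cut vertex.
By contrast removing e leaves 1 component; it is not a cut vertex. No other vertex is a cut vertex either.

b, f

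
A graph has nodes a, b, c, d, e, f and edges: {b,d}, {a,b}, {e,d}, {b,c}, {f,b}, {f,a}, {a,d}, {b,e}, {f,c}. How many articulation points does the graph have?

0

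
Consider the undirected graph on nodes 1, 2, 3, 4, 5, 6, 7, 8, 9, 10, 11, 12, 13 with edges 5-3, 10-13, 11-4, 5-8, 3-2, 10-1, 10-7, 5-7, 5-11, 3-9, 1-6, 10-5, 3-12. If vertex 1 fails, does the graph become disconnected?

Yes

Deleting 1 raises the number of components from 1 to 2, so 1 is a cut vertex.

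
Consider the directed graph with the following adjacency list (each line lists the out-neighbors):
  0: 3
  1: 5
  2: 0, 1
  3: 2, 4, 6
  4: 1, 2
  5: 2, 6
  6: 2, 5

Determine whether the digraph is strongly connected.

From 4 we can reach every vertex (0, 1, 2, 3, 4, 5, 6), and every vertex can reach 4 (0, 1, 2, 3, 4, 5, 6). So the whole graph is one strongly connected component.

Yes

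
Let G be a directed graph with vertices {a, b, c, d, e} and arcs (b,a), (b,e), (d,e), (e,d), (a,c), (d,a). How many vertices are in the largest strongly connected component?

{d, e} are all mutually reachable — one SCC of size 2.
{c} is an SCC by itself.
{a} is an SCC by itself.
{b} is an SCC by itself.
The largest has 2 vertices.

2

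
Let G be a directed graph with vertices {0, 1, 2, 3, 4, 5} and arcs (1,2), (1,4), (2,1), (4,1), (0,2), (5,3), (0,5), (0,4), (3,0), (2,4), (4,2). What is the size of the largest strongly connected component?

{0, 3, 5} are all mutually reachable — one SCC of size 3.
{1, 2, 4} are all mutually reachable — one SCC of size 3.
The largest has 3 vertices.

3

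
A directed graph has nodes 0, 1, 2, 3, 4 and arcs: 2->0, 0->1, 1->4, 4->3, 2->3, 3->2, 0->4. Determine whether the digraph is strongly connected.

Yes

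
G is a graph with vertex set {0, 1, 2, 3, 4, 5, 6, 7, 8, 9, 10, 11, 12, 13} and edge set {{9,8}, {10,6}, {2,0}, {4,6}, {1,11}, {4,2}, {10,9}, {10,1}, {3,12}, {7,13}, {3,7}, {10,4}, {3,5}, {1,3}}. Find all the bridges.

The edges on the cycle 10-4-6-10 are not bridges since each lies on that cycle.
But removing 13 - 7 disconnects 13 from 7; removing 10 - 1 disconnects 10 from 1; removing 2 - 0 disconnects 2 from 0; removing 12 - 3 disconnects 12 from 3 — these are bridges.
In total 11 edges are bridges.

0-2, 1-10, 1-11, 1-3, 10-9, 12-3, 13-7, 2-4, 3-5, 3-7, 8-9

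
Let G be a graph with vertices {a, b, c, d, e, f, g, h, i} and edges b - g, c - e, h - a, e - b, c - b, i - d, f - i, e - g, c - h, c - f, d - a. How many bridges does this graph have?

0

The edges on the cycle c-f-i-d-a-h-c are not bridges since each lies on that cycle.
Every edge lies on some cycle, so there are no bridges.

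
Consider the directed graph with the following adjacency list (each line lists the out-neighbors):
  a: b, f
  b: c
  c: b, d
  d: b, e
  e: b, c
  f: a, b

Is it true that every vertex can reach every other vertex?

No

There is no directed path from c to f, so the graph is not strongly connected.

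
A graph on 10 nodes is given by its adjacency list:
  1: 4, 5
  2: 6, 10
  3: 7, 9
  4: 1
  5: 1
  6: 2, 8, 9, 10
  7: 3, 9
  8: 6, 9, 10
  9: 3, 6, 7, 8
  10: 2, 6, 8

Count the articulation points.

Removing 1 increases the component count from 2 to 3, so 1 is a cut vertex.
Removing 9 increases the component count from 2 to 3, so 9 is a cut vertex.
By contrast removing 8 leaves 2 components; it is not a cut vertex. No other vertex is a cut vertex either.

2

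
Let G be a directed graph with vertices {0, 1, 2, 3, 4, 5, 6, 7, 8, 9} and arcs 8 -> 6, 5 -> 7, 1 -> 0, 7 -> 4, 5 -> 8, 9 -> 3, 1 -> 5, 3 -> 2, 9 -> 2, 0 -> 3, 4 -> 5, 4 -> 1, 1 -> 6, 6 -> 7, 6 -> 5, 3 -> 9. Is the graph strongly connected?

No

There is no directed path from 2 to 9, so the graph is not strongly connected.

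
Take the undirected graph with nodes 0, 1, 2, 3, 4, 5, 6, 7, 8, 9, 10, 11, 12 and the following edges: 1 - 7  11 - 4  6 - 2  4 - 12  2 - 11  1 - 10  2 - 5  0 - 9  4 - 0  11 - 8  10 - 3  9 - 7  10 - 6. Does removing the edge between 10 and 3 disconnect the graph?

Yes

Removing 10 - 3 leaves no path between 10 and 3: the component count goes from 1 to 2. So it is a bridge.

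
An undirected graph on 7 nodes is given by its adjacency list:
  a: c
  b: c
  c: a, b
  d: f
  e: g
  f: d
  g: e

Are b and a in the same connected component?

Yes

From b we can reach a, b, c, which includes a.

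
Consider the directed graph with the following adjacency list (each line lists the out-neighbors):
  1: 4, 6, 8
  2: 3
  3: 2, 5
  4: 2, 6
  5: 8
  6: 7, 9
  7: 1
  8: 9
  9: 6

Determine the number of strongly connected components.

1

{1, 2, 3, 4, 5, 6, 7, 8, 9} are all mutually reachable — one SCC of size 9.
That gives 1 strongly connected component.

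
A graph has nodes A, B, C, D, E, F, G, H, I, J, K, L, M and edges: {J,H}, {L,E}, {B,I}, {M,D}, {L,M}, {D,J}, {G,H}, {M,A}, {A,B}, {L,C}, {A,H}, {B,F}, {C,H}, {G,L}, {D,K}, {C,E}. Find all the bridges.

The edges on the cycle L-C-E-L are not bridges since each lies on that cycle.
But removing B-I disconnects B from I; removing D-K disconnects D from K; removing B-F disconnects B from F; removing A-B disconnects A from B — these are bridges.

A-B, B-F, B-I, D-K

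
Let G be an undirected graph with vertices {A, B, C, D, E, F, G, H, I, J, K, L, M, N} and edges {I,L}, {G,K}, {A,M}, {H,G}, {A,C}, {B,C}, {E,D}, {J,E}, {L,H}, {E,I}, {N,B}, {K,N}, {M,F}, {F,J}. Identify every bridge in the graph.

The edges on the cycle A-M-F-J-E-I-L-H-G-K-N-B-C-A are not bridges since each lies on that cycle.
But removing E–D disconnects E from D — this is a bridge.

D-E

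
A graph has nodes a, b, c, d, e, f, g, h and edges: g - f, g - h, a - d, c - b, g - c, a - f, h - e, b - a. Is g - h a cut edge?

Yes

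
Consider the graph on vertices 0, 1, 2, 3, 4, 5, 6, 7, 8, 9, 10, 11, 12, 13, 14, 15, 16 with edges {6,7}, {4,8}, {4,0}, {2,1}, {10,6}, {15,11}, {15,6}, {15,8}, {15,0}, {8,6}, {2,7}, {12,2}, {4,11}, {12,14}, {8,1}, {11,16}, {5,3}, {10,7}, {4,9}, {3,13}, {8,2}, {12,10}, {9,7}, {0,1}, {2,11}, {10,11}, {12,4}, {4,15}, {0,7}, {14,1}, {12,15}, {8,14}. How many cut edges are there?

3

The edges on the cycle 12-10-11-2-8-15-12 are not bridges since each lies on that cycle.
But removing 5–3 disconnects 5 from 3; removing 16–11 disconnects 16 from 11; removing 13–3 disconnects 13 from 3 — these are bridges.
That makes 3 bridges.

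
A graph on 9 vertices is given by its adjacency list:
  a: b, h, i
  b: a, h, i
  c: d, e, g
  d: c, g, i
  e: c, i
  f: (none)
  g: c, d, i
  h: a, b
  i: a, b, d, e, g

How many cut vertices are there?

1

Removing i increases the component count from 2 to 3, so i is a cut vertex.
By contrast removing a leaves 2 components; it is not a cut vertex. No other vertex is a cut vertex either.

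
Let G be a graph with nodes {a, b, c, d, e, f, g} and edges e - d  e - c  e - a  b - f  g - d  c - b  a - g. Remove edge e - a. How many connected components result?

e and a are still connected via e-d-g-a, so the component count stays at 1.

1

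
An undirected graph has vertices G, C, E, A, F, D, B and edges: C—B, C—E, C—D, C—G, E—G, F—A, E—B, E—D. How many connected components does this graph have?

2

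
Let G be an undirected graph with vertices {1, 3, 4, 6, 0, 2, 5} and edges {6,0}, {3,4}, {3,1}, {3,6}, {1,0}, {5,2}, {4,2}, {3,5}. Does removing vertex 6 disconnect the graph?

Deleting 6 leaves 1 component (was 1) (its neighbors 0, 3 remain connected to each other), so 6 is not a cut vertex.

No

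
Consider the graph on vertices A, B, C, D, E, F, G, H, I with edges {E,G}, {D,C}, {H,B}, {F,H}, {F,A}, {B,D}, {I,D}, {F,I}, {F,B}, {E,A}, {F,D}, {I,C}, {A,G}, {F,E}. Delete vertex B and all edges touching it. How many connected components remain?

1

With B gone, the remaining components are: {A, C, D, E, F, G, H, I}.
That is 1 component.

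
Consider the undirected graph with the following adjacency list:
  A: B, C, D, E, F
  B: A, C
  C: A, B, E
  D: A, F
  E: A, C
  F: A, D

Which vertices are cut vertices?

A

Removing A increases the component count from 1 to 2, so A is a cut vertex.
By contrast removing D leaves 1 component; it is not a cut vertex. No other vertex is a cut vertex either.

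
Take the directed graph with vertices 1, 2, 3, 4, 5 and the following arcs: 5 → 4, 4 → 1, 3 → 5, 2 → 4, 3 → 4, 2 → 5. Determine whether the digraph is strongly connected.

No

There is no directed path from 3 to 2, so the graph is not strongly connected.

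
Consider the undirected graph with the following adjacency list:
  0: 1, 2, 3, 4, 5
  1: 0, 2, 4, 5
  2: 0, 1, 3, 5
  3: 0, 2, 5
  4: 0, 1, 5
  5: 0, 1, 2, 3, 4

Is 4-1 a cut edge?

No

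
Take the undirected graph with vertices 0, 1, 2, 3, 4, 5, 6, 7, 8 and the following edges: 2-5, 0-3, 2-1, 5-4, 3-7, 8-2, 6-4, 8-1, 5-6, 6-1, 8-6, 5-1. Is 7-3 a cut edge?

Yes

Removing 7-3 leaves no path between 7 and 3: the component count goes from 2 to 3. So it is a bridge.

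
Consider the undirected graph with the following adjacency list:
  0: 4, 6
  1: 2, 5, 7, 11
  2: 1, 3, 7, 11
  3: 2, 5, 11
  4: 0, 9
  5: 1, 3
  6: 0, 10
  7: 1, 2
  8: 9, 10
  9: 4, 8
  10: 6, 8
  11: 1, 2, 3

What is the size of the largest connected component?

6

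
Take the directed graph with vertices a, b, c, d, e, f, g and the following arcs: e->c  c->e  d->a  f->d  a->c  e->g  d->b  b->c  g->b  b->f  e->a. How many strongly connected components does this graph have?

1

{a, b, c, d, e, f, g} are all mutually reachable — one SCC of size 7.
That gives 1 strongly connected component.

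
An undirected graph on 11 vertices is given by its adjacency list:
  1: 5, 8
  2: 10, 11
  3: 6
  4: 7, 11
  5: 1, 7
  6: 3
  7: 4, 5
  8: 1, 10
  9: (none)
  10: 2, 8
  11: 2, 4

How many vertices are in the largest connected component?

9 is isolated — a component by itself.
Starting from 3 we can reach 3, 6. That is one component of size 2.
Starting from 1 we can reach 1, 2, 4, 5, 7, 8, 10, 11. That is one component of size 8.
The largest has 8 vertices.

8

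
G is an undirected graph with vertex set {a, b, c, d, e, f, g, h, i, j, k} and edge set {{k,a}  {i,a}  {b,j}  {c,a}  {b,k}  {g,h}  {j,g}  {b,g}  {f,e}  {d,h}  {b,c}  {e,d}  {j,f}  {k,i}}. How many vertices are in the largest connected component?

Starting from a we can reach a, b, c, d, e, f, g, h, i, j, k. That is one component of size 11.
The largest has 11 vertices.

11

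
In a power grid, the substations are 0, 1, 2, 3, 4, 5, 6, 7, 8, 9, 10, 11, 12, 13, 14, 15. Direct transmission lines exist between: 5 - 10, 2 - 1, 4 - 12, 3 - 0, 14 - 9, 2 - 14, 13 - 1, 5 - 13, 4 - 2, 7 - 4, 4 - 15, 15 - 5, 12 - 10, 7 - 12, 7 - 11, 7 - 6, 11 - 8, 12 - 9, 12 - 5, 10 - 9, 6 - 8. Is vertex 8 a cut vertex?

Deleting 8 leaves 2 components (was 2), so 8 is not a cut vertex.

No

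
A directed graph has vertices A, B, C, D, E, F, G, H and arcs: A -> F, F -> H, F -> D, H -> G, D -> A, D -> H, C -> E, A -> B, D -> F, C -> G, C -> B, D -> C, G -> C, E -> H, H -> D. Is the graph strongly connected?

No

There is no directed path from B to D, so the graph is not strongly connected.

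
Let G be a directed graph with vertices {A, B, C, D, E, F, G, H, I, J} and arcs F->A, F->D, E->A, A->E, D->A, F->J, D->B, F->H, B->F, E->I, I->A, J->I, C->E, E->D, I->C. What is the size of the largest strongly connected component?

{A, B, C, D, E, F, I, J} are all mutually reachable — one SCC of size 8.
{G} is an SCC by itself.
{H} is an SCC by itself.
The largest has 8 vertices.

8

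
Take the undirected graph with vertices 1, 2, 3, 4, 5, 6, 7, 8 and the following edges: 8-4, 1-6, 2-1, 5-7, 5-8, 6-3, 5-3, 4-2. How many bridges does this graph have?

1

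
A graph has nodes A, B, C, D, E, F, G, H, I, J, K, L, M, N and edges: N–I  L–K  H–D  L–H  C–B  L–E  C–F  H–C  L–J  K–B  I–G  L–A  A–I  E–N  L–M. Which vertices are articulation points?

C, H, I, L

Removing C increases the component count from 1 to 2, so C is a cut vertex.
Removing H increases the component count from 1 to 2, so H is a cut vertex.
Removing I increases the component count from 1 to 2, so I is a cut vertex.
Likewise L is a cut vertex.
By contrast removing D leaves 1 component; it is not a cut vertex. No other vertex is a cut vertex either.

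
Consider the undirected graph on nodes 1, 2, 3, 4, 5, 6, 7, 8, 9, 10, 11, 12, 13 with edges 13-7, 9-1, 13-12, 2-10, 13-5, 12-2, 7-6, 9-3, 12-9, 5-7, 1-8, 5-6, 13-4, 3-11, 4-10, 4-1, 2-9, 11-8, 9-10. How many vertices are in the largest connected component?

13

Starting from 1 we can reach 1, 2, 3, 4, 5, 6, 7, 8, 9, 10, 11, 12, 13. That is one component of size 13.
The largest has 13 vertices.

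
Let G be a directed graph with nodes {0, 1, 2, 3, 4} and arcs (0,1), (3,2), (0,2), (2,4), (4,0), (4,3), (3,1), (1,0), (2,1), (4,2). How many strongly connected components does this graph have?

{0, 1, 2, 3, 4} are all mutually reachable — one SCC of size 5.
That gives 1 strongly connected component.

1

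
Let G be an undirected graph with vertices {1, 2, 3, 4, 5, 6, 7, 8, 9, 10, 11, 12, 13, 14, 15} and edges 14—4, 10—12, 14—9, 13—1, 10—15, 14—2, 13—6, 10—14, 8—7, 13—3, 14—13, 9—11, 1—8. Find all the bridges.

1-13, 1-8, 10-12, 10-14, 10-15, 11-9, 13-14, 13-3, 13-6, 14-2, 14-4, 14-9, 7-8

removing 9—11 disconnects 9 from 11; removing 14—10 disconnects 14 from 10; removing 13—6 disconnects 13 from 6; removing 14—9 disconnects 14 from 9 — these are bridges.
In total 13 edges are bridges.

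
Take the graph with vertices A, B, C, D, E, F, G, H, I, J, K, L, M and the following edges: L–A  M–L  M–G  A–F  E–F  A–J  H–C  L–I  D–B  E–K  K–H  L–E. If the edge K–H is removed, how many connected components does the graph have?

3

Before removal there are 2 components.
K–H is a bridge — removing it separates K's side from H's side.
After removal: 3 components.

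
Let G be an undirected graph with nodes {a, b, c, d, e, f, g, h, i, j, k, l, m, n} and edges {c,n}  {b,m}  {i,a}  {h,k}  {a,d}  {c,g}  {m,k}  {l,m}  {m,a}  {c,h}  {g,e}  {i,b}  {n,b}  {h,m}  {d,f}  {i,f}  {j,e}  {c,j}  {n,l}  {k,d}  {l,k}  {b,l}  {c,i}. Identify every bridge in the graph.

none

The edges on the cycle c-j-e-g-c are not bridges since each lies on that cycle.
Every edge lies on some cycle, so there are no bridges.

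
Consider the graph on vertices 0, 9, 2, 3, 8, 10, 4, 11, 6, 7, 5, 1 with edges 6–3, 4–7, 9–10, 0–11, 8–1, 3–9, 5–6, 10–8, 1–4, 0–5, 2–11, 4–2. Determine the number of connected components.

1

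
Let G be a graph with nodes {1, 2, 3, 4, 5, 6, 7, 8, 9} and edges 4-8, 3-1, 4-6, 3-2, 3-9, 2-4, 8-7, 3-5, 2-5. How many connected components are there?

Starting from 1 we can reach 1, 2, 3, 4, 5, 6, 7, 8, 9. That is one component of size 9.
Total: 1 component.

1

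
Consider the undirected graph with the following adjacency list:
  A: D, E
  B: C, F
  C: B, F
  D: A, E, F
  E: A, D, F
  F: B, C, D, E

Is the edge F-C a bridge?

No

After removing F-C, the path F-B-C still connects them, so the edge is not a bridge.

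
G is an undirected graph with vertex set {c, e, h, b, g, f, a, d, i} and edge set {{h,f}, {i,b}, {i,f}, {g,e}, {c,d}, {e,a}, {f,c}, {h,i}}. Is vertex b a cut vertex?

Deleting b leaves 2 components (was 2), so b is not a cut vertex.

No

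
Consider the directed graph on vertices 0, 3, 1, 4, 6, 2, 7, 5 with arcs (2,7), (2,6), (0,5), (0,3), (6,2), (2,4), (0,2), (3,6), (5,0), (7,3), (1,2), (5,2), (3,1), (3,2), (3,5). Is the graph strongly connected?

There is no directed path from 4 to 2, so the graph is not strongly connected.

No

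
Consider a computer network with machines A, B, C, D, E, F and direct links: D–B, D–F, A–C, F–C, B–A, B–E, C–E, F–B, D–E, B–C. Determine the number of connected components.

1

Starting from A we can reach A, B, C, D, E, F. That is one component of size 6.
Total: 1 component.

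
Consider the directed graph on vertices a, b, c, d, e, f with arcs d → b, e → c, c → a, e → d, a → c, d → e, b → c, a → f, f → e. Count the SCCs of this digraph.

{a, b, c, d, e, f} are all mutually reachable — one SCC of size 6.
That gives 1 strongly connected component.

1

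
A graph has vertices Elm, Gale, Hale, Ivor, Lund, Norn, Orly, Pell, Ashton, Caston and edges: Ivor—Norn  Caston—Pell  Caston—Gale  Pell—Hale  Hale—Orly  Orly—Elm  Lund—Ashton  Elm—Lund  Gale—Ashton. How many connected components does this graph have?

Starting from Ivor we can reach Ivor, Norn. That is one component of size 2.
Starting from Elm we can reach Elm, Gale, Hale, Lund, Orly, Pell, Ashton, Caston. That is one component of size 8.
Total: 2 components.

2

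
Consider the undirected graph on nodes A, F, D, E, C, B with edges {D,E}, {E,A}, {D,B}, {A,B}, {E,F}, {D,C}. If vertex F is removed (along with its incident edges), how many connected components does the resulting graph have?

With F gone, the remaining components are: {A, B, C, D, E}.
That is 1 component.

1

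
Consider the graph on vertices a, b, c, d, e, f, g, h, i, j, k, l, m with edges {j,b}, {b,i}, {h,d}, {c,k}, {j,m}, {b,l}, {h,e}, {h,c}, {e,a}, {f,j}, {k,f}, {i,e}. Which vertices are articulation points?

b, e, h, j

Removing b increases the component count from 2 to 3, so b is a cut vertex.
Removing e increases the component count from 2 to 3, so e is a cut vertex.
Removing h increases the component count from 2 to 3, so h is a cut vertex.
Likewise j is a cut vertex.
By contrast removing a leaves 2 components; it is not a cut vertex. No other vertex is a cut vertex either.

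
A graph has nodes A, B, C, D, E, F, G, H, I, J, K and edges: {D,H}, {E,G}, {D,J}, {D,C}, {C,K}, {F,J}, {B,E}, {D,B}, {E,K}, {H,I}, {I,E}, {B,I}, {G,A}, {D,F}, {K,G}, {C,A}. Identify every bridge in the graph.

none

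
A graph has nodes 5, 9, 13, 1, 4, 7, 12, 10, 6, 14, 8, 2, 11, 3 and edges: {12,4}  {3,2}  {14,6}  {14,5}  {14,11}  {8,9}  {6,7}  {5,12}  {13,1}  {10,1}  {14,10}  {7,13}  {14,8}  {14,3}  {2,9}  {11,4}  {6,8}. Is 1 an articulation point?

No

Deleting 1 leaves 1 component (was 1) (its neighbors 10, 13 remain connected to each other), so 1 is not a cut vertex.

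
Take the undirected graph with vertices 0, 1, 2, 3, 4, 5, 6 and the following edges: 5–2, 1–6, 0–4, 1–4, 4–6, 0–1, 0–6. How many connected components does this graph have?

3

3 is isolated — a component by itself.
Starting from 2 we can reach 2, 5. That is one component of size 2.
Starting from 0 we can reach 0, 1, 4, 6. That is one component of size 4.
Total: 3 components.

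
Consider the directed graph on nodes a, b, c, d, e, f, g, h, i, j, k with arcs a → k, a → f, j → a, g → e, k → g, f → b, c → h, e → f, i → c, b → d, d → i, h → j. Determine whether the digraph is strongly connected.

From i we can reach every vertex (a, b, c, d, e, f, g, h, i, j, k), and every vertex can reach i (a, b, c, d, e, f, g, h, i, j, k). So the whole graph is one strongly connected component.

Yes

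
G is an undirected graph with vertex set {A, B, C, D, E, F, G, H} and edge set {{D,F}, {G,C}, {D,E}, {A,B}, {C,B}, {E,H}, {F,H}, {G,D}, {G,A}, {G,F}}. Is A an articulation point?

No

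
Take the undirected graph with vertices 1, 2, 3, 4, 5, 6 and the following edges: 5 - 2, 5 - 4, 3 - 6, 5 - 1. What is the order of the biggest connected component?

4

Starting from 3 we can reach 3, 6. That is one component of size 2.
Starting from 1 we can reach 1, 2, 4, 5. That is one component of size 4.
The largest has 4 vertices.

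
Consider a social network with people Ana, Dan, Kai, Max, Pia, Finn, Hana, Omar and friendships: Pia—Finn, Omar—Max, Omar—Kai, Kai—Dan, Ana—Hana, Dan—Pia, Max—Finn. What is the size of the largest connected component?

6

Starting from Ana we can reach Ana, Hana. That is one component of size 2.
Starting from Dan we can reach Dan, Kai, Max, Pia, Finn, Omar. That is one component of size 6.
The largest has 6 vertices.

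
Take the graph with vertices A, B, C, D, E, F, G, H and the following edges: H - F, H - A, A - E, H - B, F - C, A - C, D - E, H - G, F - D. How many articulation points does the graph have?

Removing H increases the component count from 1 to 3, so H is a cut vertex.
By contrast removing A leaves 1 component; it is not a cut vertex. No other vertex is a cut vertex either.

1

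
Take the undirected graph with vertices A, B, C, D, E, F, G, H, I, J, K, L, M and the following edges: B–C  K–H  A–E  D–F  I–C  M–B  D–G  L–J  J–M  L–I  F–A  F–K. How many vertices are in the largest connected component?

Starting from B we can reach B, C, I, J, L, M. That is one component of size 6.
Starting from A we can reach A, D, E, F, G, H, K. That is one component of size 7.
The largest has 7 vertices.

7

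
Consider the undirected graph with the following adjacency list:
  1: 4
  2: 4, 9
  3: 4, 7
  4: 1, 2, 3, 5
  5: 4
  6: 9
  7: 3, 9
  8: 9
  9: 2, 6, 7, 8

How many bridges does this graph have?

4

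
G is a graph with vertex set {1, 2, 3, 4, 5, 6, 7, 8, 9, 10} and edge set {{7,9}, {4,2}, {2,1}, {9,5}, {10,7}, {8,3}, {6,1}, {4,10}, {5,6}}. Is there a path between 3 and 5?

The component containing 3 is {3, 8}, and 5 is not in it.

No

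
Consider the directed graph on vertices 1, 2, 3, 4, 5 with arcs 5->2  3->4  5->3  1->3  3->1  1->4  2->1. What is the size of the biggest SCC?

2

{1, 3} are all mutually reachable — one SCC of size 2.
{4} is an SCC by itself.
{5} is an SCC by itself.
{2} is an SCC by itself.
The largest has 2 vertices.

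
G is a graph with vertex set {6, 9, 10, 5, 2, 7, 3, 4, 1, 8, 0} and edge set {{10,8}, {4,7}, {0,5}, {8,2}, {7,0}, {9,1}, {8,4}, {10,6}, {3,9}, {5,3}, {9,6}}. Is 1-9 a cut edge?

Removing 1-9 leaves no path between 1 and 9: the component count goes from 1 to 2. So it is a bridge.

Yes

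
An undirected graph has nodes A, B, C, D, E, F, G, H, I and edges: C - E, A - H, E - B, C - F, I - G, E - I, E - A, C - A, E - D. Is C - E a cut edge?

After removing C - E, the path C-A-E still connects them, so the edge is not a bridge.

No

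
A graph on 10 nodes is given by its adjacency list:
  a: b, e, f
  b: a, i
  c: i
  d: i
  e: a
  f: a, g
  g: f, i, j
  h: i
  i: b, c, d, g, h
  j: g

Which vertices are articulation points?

a, g, i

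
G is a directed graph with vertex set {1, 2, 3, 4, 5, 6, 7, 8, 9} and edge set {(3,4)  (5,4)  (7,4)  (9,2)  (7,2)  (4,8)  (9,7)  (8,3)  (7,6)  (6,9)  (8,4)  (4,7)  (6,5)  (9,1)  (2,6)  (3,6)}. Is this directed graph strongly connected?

No

There is no directed path from 1 to 9, so the graph is not strongly connected.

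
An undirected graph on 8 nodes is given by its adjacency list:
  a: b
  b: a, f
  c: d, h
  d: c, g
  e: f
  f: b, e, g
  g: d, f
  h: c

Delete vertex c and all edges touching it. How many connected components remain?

With c gone, the remaining components are: {h}; {a, b, d, e, f, g}.
That is 2 components.

2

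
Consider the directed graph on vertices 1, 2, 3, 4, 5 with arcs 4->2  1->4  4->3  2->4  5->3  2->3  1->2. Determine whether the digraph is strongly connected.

There is no directed path from 5 to 1, so the graph is not strongly connected.

No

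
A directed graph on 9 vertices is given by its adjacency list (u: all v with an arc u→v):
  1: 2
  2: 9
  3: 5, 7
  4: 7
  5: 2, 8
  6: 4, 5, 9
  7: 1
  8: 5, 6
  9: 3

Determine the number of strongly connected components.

{1, 2, 3, 4, 5, 6, 7, 8, 9} are all mutually reachable — one SCC of size 9.
That gives 1 strongly connected component.

1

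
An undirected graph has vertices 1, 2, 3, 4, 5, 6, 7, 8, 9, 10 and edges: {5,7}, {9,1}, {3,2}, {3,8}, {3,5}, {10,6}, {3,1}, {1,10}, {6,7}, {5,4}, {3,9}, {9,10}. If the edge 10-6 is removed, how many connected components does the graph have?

1

10 and 6 are still connected via 10-9-3-5-7-6, so the component count stays at 1.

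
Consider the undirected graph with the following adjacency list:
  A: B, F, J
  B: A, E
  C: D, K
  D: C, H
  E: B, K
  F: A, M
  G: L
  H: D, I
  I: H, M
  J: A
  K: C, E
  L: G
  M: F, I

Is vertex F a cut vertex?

No

Deleting F leaves 2 components (was 2), so F is not a cut vertex.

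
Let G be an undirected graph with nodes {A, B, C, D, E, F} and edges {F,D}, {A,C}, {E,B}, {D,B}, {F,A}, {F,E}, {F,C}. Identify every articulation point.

F

Removing F increases the component count from 1 to 2, so F is a cut vertex.
By contrast removing B leaves 1 component; it is not a cut vertex. No other vertex is a cut vertex either.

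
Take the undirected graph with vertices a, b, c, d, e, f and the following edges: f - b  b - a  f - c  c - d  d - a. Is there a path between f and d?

From f we can reach a, b, c, d, f, which includes d.

Yes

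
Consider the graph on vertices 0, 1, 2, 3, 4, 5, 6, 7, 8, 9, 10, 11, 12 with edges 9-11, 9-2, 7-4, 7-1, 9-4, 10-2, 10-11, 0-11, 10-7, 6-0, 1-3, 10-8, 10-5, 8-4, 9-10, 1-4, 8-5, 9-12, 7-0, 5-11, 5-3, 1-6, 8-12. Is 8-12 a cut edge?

No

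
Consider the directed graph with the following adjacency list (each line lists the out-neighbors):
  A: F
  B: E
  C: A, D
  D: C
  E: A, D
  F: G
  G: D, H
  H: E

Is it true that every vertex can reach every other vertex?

No

There is no directed path from G to B, so the graph is not strongly connected.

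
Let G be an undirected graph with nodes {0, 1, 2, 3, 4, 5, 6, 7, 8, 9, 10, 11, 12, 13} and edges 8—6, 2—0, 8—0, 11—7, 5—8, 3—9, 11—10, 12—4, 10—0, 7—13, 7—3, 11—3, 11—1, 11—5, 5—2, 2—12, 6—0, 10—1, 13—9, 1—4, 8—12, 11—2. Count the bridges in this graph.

0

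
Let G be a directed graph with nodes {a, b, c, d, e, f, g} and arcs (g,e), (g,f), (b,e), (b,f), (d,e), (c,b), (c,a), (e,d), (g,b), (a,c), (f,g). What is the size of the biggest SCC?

3

{b, f, g} are all mutually reachable — one SCC of size 3.
{d, e} are all mutually reachable — one SCC of size 2.
{a, c} are all mutually reachable — one SCC of size 2.
The largest has 3 vertices.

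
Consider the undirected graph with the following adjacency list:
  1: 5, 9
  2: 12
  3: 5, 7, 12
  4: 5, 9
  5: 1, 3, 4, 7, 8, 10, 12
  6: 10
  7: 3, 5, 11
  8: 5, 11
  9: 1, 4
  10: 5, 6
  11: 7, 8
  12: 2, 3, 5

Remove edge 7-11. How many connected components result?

7 and 11 are still connected via 7-5-8-11, so the component count stays at 1.

1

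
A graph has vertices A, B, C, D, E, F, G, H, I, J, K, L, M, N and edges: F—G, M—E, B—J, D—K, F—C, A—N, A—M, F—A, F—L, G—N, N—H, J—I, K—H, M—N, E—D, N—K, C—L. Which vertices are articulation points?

F, J

Removing F increases the component count from 2 to 3, so F is a cut vertex.
Removing J increases the component count from 2 to 3, so J is a cut vertex.
By contrast removing B leaves 2 components; it is not a cut vertex. No other vertex is a cut vertex either.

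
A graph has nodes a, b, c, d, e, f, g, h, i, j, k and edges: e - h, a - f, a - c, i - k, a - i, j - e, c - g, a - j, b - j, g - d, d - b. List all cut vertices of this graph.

Removing a increases the component count from 1 to 3, so a is a cut vertex.
Removing e increases the component count from 1 to 2, so e is a cut vertex.
Removing i increases the component count from 1 to 2, so i is a cut vertex.
Likewise j is a cut vertex.
By contrast removing h leaves 1 component; it is not a cut vertex. No other vertex is a cut vertex either.

a, e, i, j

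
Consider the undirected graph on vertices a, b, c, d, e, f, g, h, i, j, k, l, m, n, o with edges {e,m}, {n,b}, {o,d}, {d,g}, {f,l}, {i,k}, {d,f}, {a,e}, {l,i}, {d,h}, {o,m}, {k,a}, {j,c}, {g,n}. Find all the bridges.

b-n, c-j, d-g, d-h, g-n

The edges on the cycle o-d-f-l-i-k-a-e-m-o are not bridges since each lies on that cycle.
But removing d–g disconnects d from g; removing g–n disconnects g from n; removing j–c disconnects j from c; removing d–h disconnects d from h — these are bridges.
In total 5 edges are bridges.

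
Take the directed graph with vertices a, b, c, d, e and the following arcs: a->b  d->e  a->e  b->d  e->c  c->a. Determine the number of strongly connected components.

1

{a, b, c, d, e} are all mutually reachable — one SCC of size 5.
That gives 1 strongly connected component.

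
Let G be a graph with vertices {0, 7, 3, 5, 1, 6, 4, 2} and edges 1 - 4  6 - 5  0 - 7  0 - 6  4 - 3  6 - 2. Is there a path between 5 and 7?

From 5 we can reach 0, 2, 5, 6, 7, which includes 7.

Yes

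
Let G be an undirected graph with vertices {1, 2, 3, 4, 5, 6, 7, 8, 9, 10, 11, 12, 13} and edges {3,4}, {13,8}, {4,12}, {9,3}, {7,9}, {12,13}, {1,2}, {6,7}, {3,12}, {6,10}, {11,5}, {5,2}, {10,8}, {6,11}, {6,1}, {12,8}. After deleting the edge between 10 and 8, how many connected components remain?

1

10 and 8 are still connected via 10-6-7-9-3-12-8, so the component count stays at 1.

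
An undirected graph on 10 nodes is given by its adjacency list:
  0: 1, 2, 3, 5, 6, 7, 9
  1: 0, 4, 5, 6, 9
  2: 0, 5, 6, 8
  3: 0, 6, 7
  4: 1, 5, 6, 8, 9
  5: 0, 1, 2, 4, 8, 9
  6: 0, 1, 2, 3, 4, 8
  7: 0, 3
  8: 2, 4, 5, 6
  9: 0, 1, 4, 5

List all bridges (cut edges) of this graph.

The edges on the cycle 9-1-6-2-8-4-5-9 are not bridges since each lies on that cycle.
Every edge lies on some cycle, so there are no bridges.

none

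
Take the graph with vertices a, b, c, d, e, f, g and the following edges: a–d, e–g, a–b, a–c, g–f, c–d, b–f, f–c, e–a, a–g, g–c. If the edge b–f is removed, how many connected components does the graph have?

1

b and f are still connected via b-a-g-f, so the component count stays at 1.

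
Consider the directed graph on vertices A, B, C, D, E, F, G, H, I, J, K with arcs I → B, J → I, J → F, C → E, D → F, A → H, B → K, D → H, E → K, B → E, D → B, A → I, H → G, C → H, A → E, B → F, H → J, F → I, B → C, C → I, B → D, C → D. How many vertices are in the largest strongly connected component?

{B, C, D, F, H, I, J} are all mutually reachable — one SCC of size 7.
{K} is an SCC by itself.
{E} is an SCC by itself.
{A} is an SCC by itself.
{G} is an SCC by itself.
The largest has 7 vertices.

7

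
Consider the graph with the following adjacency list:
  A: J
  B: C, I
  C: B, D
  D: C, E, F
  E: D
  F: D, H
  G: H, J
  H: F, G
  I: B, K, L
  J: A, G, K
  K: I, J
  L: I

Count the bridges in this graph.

3

The edges on the cycle B-I-K-J-G-H-F-D-C-B are not bridges since each lies on that cycle.
But removing A-J disconnects A from J; removing I-L disconnects I from L; removing E-D disconnects E from D — these are bridges.
That makes 3 bridges.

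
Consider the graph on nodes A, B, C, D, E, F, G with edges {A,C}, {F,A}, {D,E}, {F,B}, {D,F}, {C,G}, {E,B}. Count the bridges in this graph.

The edges on the cycle D-F-B-E-D are not bridges since each lies on that cycle.
But removing C–A disconnects C from A; removing A–F disconnects A from F; removing C–G disconnects C from G — these are bridges.
That makes 3 bridges.

3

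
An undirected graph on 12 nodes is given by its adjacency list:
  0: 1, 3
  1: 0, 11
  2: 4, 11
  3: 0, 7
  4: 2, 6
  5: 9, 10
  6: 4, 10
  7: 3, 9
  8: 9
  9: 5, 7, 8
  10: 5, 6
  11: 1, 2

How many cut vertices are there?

1

Removing 9 increases the component count from 1 to 2, so 9 is a cut vertex.
By contrast removing 1 leaves 1 component; it is not a cut vertex. No other vertex is a cut vertex either.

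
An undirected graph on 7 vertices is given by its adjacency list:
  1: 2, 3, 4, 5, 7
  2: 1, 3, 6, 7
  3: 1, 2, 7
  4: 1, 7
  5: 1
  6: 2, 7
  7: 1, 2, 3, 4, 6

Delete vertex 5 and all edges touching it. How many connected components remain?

1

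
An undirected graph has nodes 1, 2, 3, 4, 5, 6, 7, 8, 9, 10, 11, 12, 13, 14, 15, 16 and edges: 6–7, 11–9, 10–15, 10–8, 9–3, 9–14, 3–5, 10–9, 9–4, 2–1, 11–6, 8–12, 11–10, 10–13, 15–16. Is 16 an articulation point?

No

Deleting 16 leaves 2 components (was 2), so 16 is not a cut vertex.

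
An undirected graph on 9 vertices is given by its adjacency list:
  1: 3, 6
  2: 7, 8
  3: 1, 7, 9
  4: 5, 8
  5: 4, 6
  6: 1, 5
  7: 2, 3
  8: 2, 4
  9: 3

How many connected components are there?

Starting from 1 we can reach 1, 2, 3, 4, 5, 6, 7, 8, 9. That is one component of size 9.
Total: 1 component.

1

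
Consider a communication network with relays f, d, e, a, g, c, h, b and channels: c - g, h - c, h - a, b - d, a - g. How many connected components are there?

4

f is isolated — a component by itself.
e is isolated — a component by itself.
Starting from b we can reach b, d. That is one component of size 2.
Starting from a we can reach a, c, g, h. That is one component of size 4.
Total: 4 components.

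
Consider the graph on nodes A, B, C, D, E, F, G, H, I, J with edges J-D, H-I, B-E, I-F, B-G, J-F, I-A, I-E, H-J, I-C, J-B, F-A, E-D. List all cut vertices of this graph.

Removing B increases the component count from 1 to 2, so B is a cut vertex.
Removing I increases the component count from 1 to 2, so I is a cut vertex.
By contrast removing D leaves 1 component; it is not a cut vertex. No other vertex is a cut vertex either.

B, I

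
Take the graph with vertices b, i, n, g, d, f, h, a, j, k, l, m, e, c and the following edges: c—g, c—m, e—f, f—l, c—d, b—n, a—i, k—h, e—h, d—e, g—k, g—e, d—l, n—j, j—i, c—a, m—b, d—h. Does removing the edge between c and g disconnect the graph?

After removing c—g, the path c-d-e-g still connects them, so the edge is not a bridge.

No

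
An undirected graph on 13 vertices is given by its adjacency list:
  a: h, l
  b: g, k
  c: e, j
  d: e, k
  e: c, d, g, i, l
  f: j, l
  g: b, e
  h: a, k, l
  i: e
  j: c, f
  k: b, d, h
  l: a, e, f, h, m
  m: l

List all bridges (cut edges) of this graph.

The edges on the cycle l-f-j-c-e-l are not bridges since each lies on that cycle.
But removing l-m disconnects l from m; removing i-e disconnects i from e — these are bridges.

e-i, l-m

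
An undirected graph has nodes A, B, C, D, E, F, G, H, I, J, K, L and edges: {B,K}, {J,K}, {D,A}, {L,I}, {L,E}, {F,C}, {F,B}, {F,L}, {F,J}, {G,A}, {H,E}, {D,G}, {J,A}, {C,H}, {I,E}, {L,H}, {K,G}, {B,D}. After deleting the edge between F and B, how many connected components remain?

1

F and B are still connected via F-J-K-B, so the component count stays at 1.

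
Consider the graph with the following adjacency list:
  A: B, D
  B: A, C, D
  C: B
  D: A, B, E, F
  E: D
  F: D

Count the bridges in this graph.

The edges on the cycle B-D-A-B are not bridges since each lies on that cycle.
But removing D-E disconnects D from E; removing D-F disconnects D from F; removing B-C disconnects B from C — these are bridges.
That makes 3 bridges.

3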